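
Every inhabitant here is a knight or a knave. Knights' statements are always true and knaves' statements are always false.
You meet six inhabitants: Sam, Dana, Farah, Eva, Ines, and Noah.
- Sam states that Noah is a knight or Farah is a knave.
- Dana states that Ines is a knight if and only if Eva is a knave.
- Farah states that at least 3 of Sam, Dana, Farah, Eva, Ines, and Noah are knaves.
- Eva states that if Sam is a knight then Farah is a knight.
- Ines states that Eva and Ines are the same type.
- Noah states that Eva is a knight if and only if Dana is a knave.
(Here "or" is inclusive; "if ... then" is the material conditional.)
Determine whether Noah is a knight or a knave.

Noah is a knave.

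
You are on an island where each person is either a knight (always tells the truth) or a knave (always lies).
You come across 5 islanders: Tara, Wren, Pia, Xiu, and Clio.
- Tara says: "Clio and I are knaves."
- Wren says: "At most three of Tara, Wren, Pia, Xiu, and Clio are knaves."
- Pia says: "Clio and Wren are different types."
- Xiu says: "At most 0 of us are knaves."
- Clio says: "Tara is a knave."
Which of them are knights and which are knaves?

Knights: Wren and Clio. Knaves: Tara, Pia, and Xiu.

Since Tara is a knave, "Clio and I are knaves" needs to be false, which holds.
Wren is a knight; "at most three of Tara, Wren, Pia, Xiu, and Clio are knaves" is true, as required.
Pia (knave): "Clio and Wren are different types" — false. ✓
Xiu is a knave, so "at most 0 of us are knaves" must be false — and it is.
Clio is a knight, and the claim "Tara is a knave" is indeed true.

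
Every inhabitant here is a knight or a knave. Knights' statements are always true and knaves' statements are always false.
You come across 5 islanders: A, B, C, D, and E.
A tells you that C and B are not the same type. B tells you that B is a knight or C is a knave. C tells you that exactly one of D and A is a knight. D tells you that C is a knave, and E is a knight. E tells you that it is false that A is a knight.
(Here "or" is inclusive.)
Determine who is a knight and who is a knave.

A is a knight; "C and B are not the same type" is true, as required.
Since B is a knave, "B is a knight or C is a knave" needs to be False, which holds.
As a knight, C's statement "exactly one of D and A is a knight" should be true; it is.
D (knave): "C is a knave, and E is a knight" — False. ✓
E is a knave; "it is false that A is a knight" is False, as required.

A is a knight, B is a knave, C is a knight, D is a knave, and E is a knave.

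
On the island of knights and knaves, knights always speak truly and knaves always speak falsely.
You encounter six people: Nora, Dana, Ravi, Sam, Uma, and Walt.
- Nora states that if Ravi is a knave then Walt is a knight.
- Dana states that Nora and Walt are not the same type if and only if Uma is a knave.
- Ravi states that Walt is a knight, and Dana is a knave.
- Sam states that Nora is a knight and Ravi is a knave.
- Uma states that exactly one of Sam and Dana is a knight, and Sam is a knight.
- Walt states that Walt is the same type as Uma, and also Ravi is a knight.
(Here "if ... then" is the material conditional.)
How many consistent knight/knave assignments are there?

1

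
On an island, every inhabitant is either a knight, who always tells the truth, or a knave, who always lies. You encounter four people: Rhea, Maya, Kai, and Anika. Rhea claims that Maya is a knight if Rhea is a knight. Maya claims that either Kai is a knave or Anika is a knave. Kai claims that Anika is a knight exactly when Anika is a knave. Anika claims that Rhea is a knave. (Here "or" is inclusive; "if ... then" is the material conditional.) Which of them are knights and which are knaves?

Rhea is a knight, Maya is a knight, Kai is a knave, and Anika is a knave.

Rhea is a knight, so "Maya is a knight if Rhea is a knight" must be True — and it is.
Since Maya is a knight, "either Kai is a knave or Anika is a knave" needs to be True, which holds.
Kai (knave): "Anika is a knight exactly when Anika is a knave" — False. ✓
Anika is a knave, so "Rhea is a knave" must be False — and it is.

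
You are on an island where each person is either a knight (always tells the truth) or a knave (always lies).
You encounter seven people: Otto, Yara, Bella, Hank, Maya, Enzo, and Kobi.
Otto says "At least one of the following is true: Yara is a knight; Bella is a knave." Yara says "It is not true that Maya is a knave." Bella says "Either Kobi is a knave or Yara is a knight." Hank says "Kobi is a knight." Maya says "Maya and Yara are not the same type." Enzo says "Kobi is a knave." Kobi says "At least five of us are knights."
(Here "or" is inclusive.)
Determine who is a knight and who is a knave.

Knights: Bella and Enzo. Knaves: Otto, Yara, Hank, Maya, and Kobi.

Otto is a knave, so "at least one of the following is true: Yara is a knight; Bella is a knave" must be False — and it is.
As a knave, Yara's statement "it is not true that Maya is a knave" should be False; it is.
Bella (knight): "either Kobi is a knave or Yara is a knight" — True. ✓
As a knave, Hank's statement "Kobi is a knight" should be False; it is.
As a knave, Maya's statement "Maya and Yara are not the same type" should be False; it is.
Enzo (knight): "Kobi is a knave" — True. ✓
Since Kobi is a knave, "at least five of us are knights" needs to be False, which holds.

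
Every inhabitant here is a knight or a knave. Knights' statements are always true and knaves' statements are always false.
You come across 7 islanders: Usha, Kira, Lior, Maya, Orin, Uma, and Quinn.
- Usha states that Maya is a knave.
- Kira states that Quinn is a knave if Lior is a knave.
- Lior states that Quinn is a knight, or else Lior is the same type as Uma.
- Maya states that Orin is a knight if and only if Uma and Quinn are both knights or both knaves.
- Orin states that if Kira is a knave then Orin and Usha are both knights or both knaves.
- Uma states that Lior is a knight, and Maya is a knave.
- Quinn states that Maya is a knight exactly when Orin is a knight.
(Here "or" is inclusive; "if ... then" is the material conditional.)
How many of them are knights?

5

The unique consistent assignment is Usha=knight, Kira=knight, Lior=knight, Maya=knave, Orin=knight, Uma=knight, Quinn=knave.
That has 5 knights.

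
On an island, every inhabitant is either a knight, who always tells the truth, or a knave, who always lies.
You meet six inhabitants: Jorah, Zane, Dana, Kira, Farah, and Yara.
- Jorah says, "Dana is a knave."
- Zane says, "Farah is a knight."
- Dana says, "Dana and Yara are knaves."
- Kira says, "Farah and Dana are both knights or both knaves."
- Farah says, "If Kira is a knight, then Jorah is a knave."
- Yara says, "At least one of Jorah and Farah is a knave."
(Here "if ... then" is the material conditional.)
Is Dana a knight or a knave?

Dana is a knave.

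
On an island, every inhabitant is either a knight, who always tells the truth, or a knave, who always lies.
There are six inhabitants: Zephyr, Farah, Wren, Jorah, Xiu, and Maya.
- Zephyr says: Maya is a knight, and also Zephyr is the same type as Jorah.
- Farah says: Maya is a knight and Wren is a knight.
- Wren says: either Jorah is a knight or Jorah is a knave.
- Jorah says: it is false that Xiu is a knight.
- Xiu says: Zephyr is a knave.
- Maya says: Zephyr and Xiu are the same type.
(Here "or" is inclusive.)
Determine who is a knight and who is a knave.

Zephyr is a knave, so "Maya is a knight, and also Zephyr is the same type as Jorah" must be false — and it is.
Farah is a knave; "Maya is a knight and Wren is a knight" is false, as required.
Wren is a knight, so "either Jorah is a knight or Jorah is a knave" must be true — and it is.
Since Jorah is a knave, "it is false that Xiu is a knight" needs to be false, which holds.
Xiu (knight): "Zephyr is a knave" — true. ✓
As a knave, Maya's statement "Zephyr and Xiu are the same type" should be false; it is.

Zephyr is a knave, Farah is a knave, Wren is a knight, Jorah is a knave, Xiu is a knight, and Maya is a knave.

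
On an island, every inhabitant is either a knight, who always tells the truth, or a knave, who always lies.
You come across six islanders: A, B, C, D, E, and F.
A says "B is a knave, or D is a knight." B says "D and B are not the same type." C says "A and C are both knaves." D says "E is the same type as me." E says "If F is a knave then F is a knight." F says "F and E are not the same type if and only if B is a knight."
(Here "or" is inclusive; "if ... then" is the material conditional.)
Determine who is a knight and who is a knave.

Knights: A, E, and F. Knaves: B, C, and D.

A (knight): "B is a knave, or D is a knight" — True. ✓
B is a knave, so "D and B are not the same type" must be false — and it is.
C is a knave; "A and C are both knaves" is false, as required.
As a knave, D's statement "E is the same type as me" should be false; it is.
Since E is a knight, "if F is a knave then F is a knight" needs to be True, which holds.
F (knight): "F and E are not the same type if and only if B is a knight" — True. ✓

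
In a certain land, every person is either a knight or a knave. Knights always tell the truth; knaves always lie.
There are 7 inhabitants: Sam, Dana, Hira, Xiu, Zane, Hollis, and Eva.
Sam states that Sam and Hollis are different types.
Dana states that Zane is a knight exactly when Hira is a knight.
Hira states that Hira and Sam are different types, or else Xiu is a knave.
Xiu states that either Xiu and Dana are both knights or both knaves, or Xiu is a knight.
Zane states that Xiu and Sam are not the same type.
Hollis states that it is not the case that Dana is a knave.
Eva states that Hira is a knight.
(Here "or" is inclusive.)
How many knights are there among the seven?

2

The unique consistent assignment is Sam=knave, Dana=knave, Hira=knave, Xiu=knight, Zane=knight, Hollis=knave, Eva=knave.
That has 2 knights.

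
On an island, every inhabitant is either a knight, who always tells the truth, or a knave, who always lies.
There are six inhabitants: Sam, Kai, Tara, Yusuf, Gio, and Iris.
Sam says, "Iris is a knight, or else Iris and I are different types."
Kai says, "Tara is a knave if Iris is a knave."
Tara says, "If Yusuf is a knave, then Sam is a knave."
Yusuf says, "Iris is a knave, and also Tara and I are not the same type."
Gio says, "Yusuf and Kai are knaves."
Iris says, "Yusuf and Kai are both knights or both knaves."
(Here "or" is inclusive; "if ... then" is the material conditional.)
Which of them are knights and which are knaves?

Sam is a knight, Kai is a knight, Tara is a knave, Yusuf is a knave, Gio is a knave, and Iris is a knave.

Sam (knight): "Iris is a knight, or else Iris and I are different types" — True. ✓
Since Kai is a knight, "Tara is a knave if Iris is a knave" needs to be True, which holds.
Tara is a knave; "if Yusuf is a knave, then Sam is a knave" is false, as required.
Yusuf is a knave, so "Iris is a knave, and also Tara and I are not the same type" must be false — and it is.
Gio is a knave, so "Yusuf and Kai are knaves" must be false — and it is.
Iris is a knave, so "Yusuf and Kai are both knights or both knaves" must be false — and it is.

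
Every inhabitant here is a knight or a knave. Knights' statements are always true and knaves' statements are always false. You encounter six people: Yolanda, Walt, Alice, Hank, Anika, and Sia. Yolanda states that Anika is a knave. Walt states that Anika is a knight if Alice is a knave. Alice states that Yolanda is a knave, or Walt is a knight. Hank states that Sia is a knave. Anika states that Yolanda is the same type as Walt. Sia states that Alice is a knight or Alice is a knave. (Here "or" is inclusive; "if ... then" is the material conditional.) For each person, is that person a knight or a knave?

Yolanda is a knight, and the claim "Anika is a knave" is indeed True.
As a knave, Walt's statement "Anika is a knight if Alice is a knave" should be False; it is.
Alice is a knave, and the claim "Yolanda is a knave, or Walt is a knight" is indeed False.
Hank (knave): "Sia is a knave" — False. ✓
Anika is a knave, so "Yolanda is the same type as Walt" must be False — and it is.
Sia is a knight, and the claim "Alice is a knight or Alice is a knave" is indeed True.

Yolanda is a knight, Walt is a knave, Alice is a knave, Hank is a knave, Anika is a knave, and Sia is a knight.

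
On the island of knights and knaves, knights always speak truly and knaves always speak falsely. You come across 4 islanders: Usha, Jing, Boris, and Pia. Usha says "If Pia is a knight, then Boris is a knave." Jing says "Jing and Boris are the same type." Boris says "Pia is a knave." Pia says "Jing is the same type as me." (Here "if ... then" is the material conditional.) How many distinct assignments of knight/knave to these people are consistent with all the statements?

1

Consistent assignments:
  Usha=knight, Jing=knight, Boris=knight, Pia=knave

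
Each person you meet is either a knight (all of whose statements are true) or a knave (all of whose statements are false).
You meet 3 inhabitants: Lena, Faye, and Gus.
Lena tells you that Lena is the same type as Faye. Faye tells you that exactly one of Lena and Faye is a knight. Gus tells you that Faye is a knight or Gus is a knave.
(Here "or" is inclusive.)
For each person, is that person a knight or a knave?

Lena is a knave, Faye is a knight, and Gus is a knight.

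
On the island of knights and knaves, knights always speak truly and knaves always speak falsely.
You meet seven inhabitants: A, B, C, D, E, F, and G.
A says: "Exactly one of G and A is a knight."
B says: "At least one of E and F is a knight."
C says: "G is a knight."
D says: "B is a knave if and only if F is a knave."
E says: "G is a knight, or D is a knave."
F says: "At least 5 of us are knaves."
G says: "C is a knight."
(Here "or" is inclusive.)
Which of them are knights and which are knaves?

Knights: A, B, and E. Knaves: C, D, F, and G.

As a knight, A's statement "exactly one of G and A is a knight" should be True; it is.
B is a knight, and the claim "at least one of E and F is a knight" is indeed True.
C is a knave, so "G is a knight" must be false — and it is.
D is a knave, and the claim "B is a knave if and only if F is a knave" is indeed false.
As a knight, E's statement "G is a knight, or D is a knave" should be True; it is.
F (knave): "at least 5 of us are knaves" — false. ✓
G is a knave, so "C is a knight" must be false — and it is.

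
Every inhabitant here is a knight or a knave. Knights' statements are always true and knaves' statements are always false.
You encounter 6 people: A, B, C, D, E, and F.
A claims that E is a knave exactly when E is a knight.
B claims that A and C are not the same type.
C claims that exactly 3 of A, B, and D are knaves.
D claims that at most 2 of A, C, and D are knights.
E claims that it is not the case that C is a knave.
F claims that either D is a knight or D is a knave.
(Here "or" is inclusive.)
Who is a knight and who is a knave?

Knights: D and F. Knaves: A, B, C, and E.

A is a knave, so "E is a knave exactly when E is a knight" must be false — and it is.
B (knave): "A and C are not the same type" — false. ✓
As a knave, C's statement "exactly 3 of A, B, and D are knaves" should be false; it is.
As a knight, D's statement "at most 2 of A, C, and D are knights" should be True; it is.
E is a knave, and the claim "it is not the case that C is a knave" is indeed false.
Since F is a knight, "either D is a knight or D is a knave" needs to be True, which holds.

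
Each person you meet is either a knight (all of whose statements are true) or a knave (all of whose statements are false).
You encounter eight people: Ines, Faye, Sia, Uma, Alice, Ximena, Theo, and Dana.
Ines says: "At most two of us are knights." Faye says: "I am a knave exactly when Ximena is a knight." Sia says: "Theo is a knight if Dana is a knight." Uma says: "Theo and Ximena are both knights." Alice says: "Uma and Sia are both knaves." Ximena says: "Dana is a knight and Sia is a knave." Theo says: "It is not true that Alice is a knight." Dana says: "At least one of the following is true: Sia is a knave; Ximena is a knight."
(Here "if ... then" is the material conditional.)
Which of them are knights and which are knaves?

Knights: Faye, Sia, and Theo. Knaves: Ines, Uma, Alice, Ximena, and Dana.

As a knave, Ines's statement "at most two of us are knights" should be False; it is.
Faye (knight): "I am a knave exactly when Ximena is a knight" — True. ✓
Sia is a knight; "Theo is a knight if Dana is a knight" is True, as required.
Uma (knave): "Theo and Ximena are both knights" — False. ✓
As a knave, Alice's statement "Uma and Sia are both knaves" should be False; it is.
Ximena (knave): "Dana is a knight and Sia is a knave" — False. ✓
Theo (knight): "it is not true that Alice is a knight" — True. ✓
Since Dana is a knave, "at least one of the following is true: Sia is a knave; Ximena is a knight" needs to be False, which holds.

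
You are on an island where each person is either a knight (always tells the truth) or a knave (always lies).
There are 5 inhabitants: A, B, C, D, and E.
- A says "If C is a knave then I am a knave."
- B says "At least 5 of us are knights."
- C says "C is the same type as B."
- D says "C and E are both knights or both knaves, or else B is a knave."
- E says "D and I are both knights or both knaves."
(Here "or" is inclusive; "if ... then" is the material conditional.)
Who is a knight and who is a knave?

A is a knight, B is a knight, C is a knight, D is a knight, and E is a knight.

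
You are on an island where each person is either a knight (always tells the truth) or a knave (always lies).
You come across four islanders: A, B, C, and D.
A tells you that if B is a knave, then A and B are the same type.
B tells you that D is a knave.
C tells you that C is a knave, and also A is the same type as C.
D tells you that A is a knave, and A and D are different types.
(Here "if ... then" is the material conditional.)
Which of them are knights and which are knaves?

A is a knight, B is a knight, C is a knave, and D is a knave.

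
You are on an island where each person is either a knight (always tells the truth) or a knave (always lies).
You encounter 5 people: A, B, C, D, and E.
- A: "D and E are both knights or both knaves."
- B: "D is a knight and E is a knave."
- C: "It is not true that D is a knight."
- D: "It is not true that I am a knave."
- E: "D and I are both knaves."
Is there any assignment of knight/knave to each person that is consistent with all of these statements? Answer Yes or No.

Yes

One consistent assignment: A=knave, B=knight, C=knave, D=knight, E=knave.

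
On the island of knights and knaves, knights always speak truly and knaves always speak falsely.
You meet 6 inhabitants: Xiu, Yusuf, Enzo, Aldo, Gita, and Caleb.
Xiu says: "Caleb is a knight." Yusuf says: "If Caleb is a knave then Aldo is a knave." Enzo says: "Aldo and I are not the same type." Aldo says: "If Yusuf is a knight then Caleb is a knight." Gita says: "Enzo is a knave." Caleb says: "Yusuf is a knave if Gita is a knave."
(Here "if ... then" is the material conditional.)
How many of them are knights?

2

The unique consistent assignment is Xiu=knave, Yusuf=knight, Enzo=knight, Aldo=knave, Gita=knave, Caleb=knave.
That has 2 knights.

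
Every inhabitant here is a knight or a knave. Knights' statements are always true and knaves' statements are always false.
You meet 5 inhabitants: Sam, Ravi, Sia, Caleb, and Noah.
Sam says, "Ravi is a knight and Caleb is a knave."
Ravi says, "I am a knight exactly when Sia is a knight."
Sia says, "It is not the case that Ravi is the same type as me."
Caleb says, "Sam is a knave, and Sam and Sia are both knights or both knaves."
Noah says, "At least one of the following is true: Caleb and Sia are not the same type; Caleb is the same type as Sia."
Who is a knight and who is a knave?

Sam is a knave, Ravi is a knave, Sia is a knight, Caleb is a knave, and Noah is a knight.

Suppose Sam is a knight. Then Sam's statement "Ravi is a knight and Caleb is a knave" would have to be true. Checking the 16 ways to assign the others, none is consistent with every speaker.
(For instance, with Ravi=knave, Sia=knight, Caleb=knave, Noah=knight, Sam's claim "Ravi is a knight and Caleb is a knave" comes out false where it would need to be true.)
So Sam must be a knave, making "Ravi is a knight and Caleb is a knave" false. Taking Sam=knave, Ravi=knave, Sia=knight, Caleb=knave, Noah=knight, each remaining statement checks out:
  Ravi (knave): "I am a knight exactly when Sia is a knight" — false. ✓
  Sia (knight): "it is not the case that Ravi is the same type as me" — true. ✓
  Caleb (knave): "Sam is a knave, and Sam and Sia are both knights or both knaves" — false. ✓
  Noah (knight): "at least one of the following is true: Caleb and Sia are not the same type; Caleb is the same type as Sia" — true. ✓
This is the unique consistent assignment.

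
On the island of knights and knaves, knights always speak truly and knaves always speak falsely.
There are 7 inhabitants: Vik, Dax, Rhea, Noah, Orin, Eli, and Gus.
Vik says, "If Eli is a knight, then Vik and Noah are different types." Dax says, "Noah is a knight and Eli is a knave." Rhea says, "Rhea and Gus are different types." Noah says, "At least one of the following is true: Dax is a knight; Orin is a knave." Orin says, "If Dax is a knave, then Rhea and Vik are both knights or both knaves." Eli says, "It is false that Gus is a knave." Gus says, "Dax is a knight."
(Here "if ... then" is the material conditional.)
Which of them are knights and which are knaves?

As a knight, Vik's statement "if Eli is a knight, then Vik and Noah are different types" should be True; it is.
As a knave, Dax's statement "Noah is a knight and Eli is a knave" should be False; it is.
Since Rhea is a knight, "Rhea and Gus are different types" needs to be True, which holds.
Since Noah is a knave, "at least one of the following is true: Dax is a knight; Orin is a knave" needs to be False, which holds.
Since Orin is a knight, "if Dax is a knave, then Rhea and Vik are both knights or both knaves" needs to be True, which holds.
As a knave, Eli's statement "it is false that Gus is a knave" should be False; it is.
As a knave, Gus's statement "Dax is a knight" should be False; it is.

Vik is a knight, Dax is a knave, Rhea is a knight, Noah is a knave, Orin is a knight, Eli is a knave, and Gus is a knave.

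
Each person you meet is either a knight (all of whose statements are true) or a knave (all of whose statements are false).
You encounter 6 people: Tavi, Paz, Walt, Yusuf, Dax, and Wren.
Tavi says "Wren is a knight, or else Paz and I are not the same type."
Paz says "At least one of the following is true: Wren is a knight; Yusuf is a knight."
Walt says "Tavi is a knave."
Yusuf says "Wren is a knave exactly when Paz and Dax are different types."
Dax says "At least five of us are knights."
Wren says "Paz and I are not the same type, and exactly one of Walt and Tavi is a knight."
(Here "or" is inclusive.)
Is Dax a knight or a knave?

Dax is a knave.

Consistent assignments: {Tavi=knight, Paz=knave, Walt=knave, Yusuf=knave, Dax=knave, Wren=knave}; {Tavi=knave, Paz=knave, Walt=knight, Yusuf=knave, Dax=knave, Wren=knave}
In every consistent assignment, Dax is a knave.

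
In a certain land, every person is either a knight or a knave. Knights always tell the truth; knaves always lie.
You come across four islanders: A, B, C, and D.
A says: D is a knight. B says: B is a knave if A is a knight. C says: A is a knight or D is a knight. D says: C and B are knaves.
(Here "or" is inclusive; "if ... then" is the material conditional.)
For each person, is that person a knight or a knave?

Suppose A is a knight. Then A's statement "D is a knight" would have to be true. Checking the 8 ways to assign the others, none is consistent with every speaker.
(For instance, with B=knight, C=knave, D=knave, A's claim "D is a knight" comes out false where it would need to be true.)
So A must be a knave, making "D is a knight" false. Taking A=knave, B=knight, C=knave, D=knave, each remaining statement checks out:
  B (knight): "B is a knave if A is a knight" — true. ✓
  C (knave): "A is a knight or D is a knight" — false. ✓
  D (knave): "C and B are knaves" — false. ✓
This is the unique consistent assignment.

A is a knave, B is a knight, C is a knave, and D is a knave.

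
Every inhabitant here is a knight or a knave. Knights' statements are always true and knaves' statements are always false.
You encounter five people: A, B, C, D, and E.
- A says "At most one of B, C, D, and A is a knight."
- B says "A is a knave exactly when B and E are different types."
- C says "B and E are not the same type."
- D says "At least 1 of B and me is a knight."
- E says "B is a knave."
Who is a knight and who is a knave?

Knights: B, C, and D. Knaves: A and E.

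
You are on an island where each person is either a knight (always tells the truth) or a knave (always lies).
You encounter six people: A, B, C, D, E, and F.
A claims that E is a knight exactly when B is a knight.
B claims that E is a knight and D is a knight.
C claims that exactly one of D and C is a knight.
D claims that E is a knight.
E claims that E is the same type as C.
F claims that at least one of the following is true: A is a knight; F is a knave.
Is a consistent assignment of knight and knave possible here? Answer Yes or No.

Yes

One consistent assignment: A=knight, B=knave, C=knight, D=knave, E=knave, F=knight.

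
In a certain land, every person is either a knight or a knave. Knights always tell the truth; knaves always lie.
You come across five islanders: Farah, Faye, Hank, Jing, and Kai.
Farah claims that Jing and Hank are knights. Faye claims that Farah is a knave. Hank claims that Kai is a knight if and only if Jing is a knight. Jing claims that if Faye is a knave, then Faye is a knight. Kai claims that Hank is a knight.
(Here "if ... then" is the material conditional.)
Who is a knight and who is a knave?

Farah is a knave; "Jing and Hank are knights" is false, as required.
Faye is a knight, and the claim "Farah is a knave" is indeed true.
Since Hank is a knave, "Kai is a knight if and only if Jing is a knight" needs to be false, which holds.
As a knight, Jing's statement "if Faye is a knave, then Faye is a knight" should be true; it is.
Since Kai is a knave, "Hank is a knight" needs to be false, which holds.

Farah is a knave, Faye is a knight, Hank is a knave, Jing is a knight, and Kai is a knave.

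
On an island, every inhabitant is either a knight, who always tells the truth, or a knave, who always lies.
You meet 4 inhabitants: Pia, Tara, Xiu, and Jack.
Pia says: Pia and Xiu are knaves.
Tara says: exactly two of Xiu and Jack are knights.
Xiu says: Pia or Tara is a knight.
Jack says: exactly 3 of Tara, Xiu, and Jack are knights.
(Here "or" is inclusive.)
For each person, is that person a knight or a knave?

Suppose Pia is a knight. Then Pia's statement "Pia and Xiu are knaves" would have to be true. Checking the 8 ways to assign the others, none is consistent with every speaker.
(For instance, with Tara=knight, Xiu=knight, Jack=knight, Pia's claim "Pia and Xiu are knaves" comes out false where it would need to be true.)
So Pia must be a knave, making "Pia and Xiu are knaves" false. Taking Pia=knave, Tara=knight, Xiu=knight, Jack=knight, each remaining statement checks out:
  Tara (knight): "exactly two of Xiu and Jack are knights" — true. ✓
  Xiu (knight): "Pia or Tara is a knight" — true. ✓
  Jack (knight): "exactly 3 of Tara, Xiu, and Jack are knights" — true. ✓
This is the unique consistent assignment.

Knights: Tara, Xiu, and Jack. Knaves: Pia.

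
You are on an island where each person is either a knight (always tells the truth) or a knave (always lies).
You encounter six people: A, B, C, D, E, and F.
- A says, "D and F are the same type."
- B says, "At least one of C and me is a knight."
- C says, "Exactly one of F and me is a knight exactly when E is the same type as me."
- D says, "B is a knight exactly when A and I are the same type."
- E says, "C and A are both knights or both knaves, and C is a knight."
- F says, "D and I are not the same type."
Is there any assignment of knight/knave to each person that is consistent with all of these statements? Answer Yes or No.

One consistent assignment: A=knight, B=knight, C=knight, D=knave, E=knight, F=knave.

Yes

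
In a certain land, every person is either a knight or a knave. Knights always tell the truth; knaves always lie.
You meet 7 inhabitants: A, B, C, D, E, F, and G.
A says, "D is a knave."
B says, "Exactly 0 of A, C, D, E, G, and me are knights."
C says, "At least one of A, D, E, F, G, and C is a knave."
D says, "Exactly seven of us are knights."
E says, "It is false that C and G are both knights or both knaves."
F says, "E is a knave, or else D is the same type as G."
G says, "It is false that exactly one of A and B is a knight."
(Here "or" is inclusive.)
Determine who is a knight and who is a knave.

A (knight): "D is a knave" — true. ✓
B is a knave; "exactly 0 of A, C, D, E, G, and me are knights" is false, as required.
C (knight): "at least one of A, D, E, F, G, and C is a knave" — true. ✓
As a knave, D's statement "exactly seven of us are knights" should be false; it is.
As a knight, E's statement "it is false that C and G are both knights or both knaves" should be true; it is.
F is a knight, so "E is a knave, or else D is the same type as G" must be true — and it is.
G (knave): "it is false that exactly one of A and B is a knight" — false. ✓

A is a knight, B is a knave, C is a knight, D is a knave, E is a knight, F is a knight, and G is a knave.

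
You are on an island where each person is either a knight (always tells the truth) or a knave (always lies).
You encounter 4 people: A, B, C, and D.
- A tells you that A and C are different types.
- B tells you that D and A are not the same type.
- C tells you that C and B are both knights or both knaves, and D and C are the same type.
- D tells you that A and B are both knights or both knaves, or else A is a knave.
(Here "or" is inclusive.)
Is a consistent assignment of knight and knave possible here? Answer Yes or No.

Yes

One consistent assignment: A=knave, B=knight, C=knave, D=knight.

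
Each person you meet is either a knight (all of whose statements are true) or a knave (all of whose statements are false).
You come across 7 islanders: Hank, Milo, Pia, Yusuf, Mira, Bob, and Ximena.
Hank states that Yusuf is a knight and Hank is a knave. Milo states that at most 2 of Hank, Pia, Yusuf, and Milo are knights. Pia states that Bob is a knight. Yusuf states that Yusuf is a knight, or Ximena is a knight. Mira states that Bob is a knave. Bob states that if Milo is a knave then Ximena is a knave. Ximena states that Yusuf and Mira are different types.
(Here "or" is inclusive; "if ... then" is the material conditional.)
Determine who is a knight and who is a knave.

Hank is a knave, Milo is a knight, Pia is a knight, Yusuf is a knave, Mira is a knave, Bob is a knight, and Ximena is a knave.

Hank is a knave, so "Yusuf is a knight and Hank is a knave" must be False — and it is.
Milo (knight): "at most 2 of Hank, Pia, Yusuf, and Milo are knights" — True. ✓
Pia (knight): "Bob is a knight" — True. ✓
Since Yusuf is a knave, "Yusuf is a knight, or Ximena is a knight" needs to be False, which holds.
Mira is a knave, so "Bob is a knave" must be False — and it is.
Since Bob is a knight, "if Milo is a knave then Ximena is a knave" needs to be True, which holds.
Since Ximena is a knave, "Yusuf and Mira are different types" needs to be False, which holds.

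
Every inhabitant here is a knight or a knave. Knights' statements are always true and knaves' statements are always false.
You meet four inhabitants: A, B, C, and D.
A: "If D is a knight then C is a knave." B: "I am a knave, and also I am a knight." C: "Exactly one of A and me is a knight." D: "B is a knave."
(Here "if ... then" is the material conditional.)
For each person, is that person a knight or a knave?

As a knave, A's statement "if D is a knight then C is a knave" should be false; it is.
B is a knave; "I am a knave, and also I am a knight" is false, as required.
C is a knight, so "exactly one of A and me is a knight" must be true — and it is.
Since D is a knight, "B is a knave" needs to be true, which holds.

A is a knave, B is a knave, C is a knight, and D is a knight.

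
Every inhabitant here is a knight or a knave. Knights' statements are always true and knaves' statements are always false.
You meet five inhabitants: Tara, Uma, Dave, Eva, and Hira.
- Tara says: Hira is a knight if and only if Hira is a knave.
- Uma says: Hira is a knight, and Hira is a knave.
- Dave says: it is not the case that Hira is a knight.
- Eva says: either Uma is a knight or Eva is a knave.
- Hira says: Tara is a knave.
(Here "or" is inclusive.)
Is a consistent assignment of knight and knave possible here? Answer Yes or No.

No

Checking all 32 assignments, each has at least one speaker whose statement's truth value contradicts their type.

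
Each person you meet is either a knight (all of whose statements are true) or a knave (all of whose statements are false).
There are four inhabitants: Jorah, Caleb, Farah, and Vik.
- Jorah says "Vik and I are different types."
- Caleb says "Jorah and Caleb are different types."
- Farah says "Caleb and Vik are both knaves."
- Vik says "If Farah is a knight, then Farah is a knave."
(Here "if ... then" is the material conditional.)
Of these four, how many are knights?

The unique consistent assignment is Jorah=knave, Caleb=knave, Farah=knight, Vik=knave.
That has 1 knight.

1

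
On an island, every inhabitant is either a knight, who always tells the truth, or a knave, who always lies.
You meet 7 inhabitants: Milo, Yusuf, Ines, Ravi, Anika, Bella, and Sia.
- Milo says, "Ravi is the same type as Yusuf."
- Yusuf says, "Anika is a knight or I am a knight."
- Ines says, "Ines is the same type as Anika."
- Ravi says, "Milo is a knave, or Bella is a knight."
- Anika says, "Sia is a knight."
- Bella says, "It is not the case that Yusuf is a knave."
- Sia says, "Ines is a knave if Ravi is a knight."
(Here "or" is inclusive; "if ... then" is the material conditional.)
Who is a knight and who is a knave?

Milo is a knight, and the claim "Ravi is the same type as Yusuf" is indeed True.
Yusuf is a knight, and the claim "Anika is a knight or I am a knight" is indeed True.
Since Ines is a knave, "Ines is the same type as Anika" needs to be false, which holds.
Ravi is a knight; "Milo is a knave, or Bella is a knight" is True, as required.
Anika is a knight, and the claim "Sia is a knight" is indeed True.
Since Bella is a knight, "it is not the case that Yusuf is a knave" needs to be True, which holds.
Since Sia is a knight, "Ines is a knave if Ravi is a knight" needs to be True, which holds.

Milo is a knight, Yusuf is a knight, Ines is a knave, Ravi is a knight, Anika is a knight, Bella is a knight, and Sia is a knight.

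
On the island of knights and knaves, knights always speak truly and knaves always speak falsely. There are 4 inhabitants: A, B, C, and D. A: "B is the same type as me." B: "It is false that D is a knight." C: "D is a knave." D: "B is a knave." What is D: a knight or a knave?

D is a knave.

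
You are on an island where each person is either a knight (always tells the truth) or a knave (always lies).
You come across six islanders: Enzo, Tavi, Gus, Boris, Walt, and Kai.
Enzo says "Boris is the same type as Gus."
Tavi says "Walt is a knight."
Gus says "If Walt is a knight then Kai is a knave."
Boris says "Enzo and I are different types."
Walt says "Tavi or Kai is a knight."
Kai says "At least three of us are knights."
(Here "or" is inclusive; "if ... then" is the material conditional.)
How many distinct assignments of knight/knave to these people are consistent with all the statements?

2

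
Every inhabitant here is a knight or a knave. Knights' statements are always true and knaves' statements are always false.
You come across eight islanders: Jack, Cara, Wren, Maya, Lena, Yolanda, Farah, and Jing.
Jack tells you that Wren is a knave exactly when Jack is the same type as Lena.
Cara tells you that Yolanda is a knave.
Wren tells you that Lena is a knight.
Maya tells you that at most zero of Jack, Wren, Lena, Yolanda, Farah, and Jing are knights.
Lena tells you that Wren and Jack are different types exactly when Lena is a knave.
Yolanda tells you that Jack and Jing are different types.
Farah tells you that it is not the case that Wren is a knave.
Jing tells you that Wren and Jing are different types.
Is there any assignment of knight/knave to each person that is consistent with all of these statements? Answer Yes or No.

No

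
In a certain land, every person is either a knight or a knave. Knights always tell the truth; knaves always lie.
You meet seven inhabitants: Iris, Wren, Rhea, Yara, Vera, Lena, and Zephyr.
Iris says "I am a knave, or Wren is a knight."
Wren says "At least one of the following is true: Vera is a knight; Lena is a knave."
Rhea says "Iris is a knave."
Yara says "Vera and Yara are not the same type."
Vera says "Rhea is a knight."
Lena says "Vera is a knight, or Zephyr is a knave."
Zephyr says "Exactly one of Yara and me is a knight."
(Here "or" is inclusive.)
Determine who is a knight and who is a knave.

Iris is a knight, Wren is a knight, Rhea is a knave, Yara is a knave, Vera is a knave, Lena is a knave, and Zephyr is a knight.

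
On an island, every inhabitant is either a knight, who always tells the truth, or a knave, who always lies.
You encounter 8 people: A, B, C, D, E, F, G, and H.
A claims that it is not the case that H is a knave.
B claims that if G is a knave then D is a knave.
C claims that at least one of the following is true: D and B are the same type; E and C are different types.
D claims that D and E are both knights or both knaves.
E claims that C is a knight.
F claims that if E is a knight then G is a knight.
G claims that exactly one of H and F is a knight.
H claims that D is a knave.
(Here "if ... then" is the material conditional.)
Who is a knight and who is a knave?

A is a knave, B is a knight, C is a knight, D is a knight, E is a knight, F is a knight, G is a knight, and H is a knave.

A (knave): "it is not the case that H is a knave" — False. ✓
B is a knight; "if G is a knave then D is a knave" is true, as required.
As a knight, C's statement "at least one of the following is true: D and B are the same type; E and C are different types" should be true; it is.
D is a knight, and the claim "D and E are both knights or both knaves" is indeed true.
Since E is a knight, "C is a knight" needs to be true, which holds.
Since F is a knight, "if E is a knight then G is a knight" needs to be true, which holds.
G is a knight, so "exactly one of H and F is a knight" must be true — and it is.
H is a knave, so "D is a knave" must be False — and it is.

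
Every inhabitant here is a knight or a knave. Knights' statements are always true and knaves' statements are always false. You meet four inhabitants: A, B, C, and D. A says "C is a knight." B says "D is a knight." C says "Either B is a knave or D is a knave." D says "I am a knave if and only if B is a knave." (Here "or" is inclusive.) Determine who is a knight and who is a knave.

Knights: B and D. Knaves: A and C.

A is a knave, so "C is a knight" must be false — and it is.
B is a knight, so "D is a knight" must be True — and it is.
C (knave): "either B is a knave or D is a knave" — false. ✓
D is a knight; "I am a knave if and only if B is a knave" is True, as required.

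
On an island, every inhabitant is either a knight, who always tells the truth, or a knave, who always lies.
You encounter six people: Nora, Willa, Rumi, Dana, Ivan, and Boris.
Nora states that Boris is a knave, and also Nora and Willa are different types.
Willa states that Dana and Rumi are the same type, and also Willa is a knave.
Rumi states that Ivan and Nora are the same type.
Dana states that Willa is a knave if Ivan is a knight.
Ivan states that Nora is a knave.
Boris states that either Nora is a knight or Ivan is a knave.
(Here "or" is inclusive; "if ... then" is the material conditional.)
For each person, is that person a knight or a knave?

Nora is a knave, Willa is a knave, Rumi is a knave, Dana is a knight, Ivan is a knight, and Boris is a knave.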